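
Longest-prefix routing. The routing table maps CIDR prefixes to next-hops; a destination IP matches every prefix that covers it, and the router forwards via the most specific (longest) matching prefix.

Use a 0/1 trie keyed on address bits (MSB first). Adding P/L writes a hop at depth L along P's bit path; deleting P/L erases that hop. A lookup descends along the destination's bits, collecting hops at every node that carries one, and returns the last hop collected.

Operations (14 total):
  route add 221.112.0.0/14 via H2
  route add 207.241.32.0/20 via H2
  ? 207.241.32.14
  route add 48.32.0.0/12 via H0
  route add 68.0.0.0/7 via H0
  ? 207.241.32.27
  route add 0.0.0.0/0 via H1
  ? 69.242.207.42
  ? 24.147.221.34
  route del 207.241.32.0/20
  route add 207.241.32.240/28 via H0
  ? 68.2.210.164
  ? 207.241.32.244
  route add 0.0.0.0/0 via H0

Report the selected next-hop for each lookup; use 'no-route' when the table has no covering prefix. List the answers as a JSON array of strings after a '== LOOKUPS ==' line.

Process each operation:
  add 221.112.0.0/14 -> H2 at depth 14
  add 207.241.32.0/20 -> H2 at depth 20
  Q 207.241.32.14: descend 11001111111100010010 ; hops seen [H2] ; pick H2
  add 48.32.0.0/12 -> H0 at depth 12
  add 68.0.0.0/7 -> H0 at depth 7
  Q 207.241.32.27: descend 11001111111100010010 ; hops seen [H2] ; pick H2
  add 0.0.0.0/0 -> H1 at depth 0
  Q 69.242.207.42: descend 0100010 ; hops seen [H1,H0] ; pick H0
  Q 24.147.221.34: descend 00 ; hops seen [H1] ; pick H1
  del 207.241.32.0/20 (clear depth 20)
  add 207.241.32.240/28 -> H0 at depth 28
  Q 68.2.210.164: descend 0100010 ; hops seen [H1,H0] ; pick H0
  Q 207.241.32.244: descend 1100111111110001001000001111 ; hops seen [H1,H0] ; pick H0
  add 0.0.0.0/0 -> H0 at depth 0

== LOOKUPS ==
["H2","H2","H0","H1","H0","H0"]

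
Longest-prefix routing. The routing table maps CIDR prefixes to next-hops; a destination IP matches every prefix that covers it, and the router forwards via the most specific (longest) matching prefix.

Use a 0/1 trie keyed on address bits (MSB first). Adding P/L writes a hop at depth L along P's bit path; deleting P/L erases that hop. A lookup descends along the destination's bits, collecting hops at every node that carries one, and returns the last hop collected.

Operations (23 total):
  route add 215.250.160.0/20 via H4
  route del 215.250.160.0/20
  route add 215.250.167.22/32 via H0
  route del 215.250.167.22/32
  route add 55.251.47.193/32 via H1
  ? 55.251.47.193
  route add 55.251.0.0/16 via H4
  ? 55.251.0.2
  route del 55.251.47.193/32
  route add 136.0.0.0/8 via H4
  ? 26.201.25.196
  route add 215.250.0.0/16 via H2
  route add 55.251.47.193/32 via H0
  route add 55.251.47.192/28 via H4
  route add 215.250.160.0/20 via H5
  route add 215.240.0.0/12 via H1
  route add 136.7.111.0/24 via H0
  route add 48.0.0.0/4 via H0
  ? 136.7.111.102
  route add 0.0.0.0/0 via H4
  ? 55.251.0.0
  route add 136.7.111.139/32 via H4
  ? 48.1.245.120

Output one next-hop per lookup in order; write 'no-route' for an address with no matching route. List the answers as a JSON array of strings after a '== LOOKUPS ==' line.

Trace:
  add 215.250.160.0/20 -> H4 at depth 20
  - 215.250.160.0/20 clear@20
  add 215.250.167.22/32 -> H0 at depth 32
  - 215.250.167.22/32 clear@32
  add 55.251.47.193/32 -> H1 at depth 32
  lookup 55.251.47.193: bits 00110111111110110010111111000001 walk d0:-→d1:-→d2:-→d3:-→d4:-→d5:-→d6:-→d7:-→d8:-→d9:-→d10:-→d11:-→d12:-→d13:-→d14:-→d15:-→d16:-→d17:-→d18:-→d19:-→d20:-→d21:-→d22:-→d23:-→d24:-→d25:-→d26:-→d27:-→d28:-→d29:-→d30:-→d31:-→d32:H1 -> H1
  add 55.251.0.0/16 -> H4 at depth 16
  lookup 55.251.0.2: bits 001101111111101100 walk d0:-→d1:-→d2:-→d3:-→d4:-→d5:-→d6:-→d7:-→d8:-→d9:-→d10:-→d11:-→d12:-→d13:-→d14:-→d15:-→d16:H4→d17:-→d18:- -> H4
  - 55.251.47.193/32 clear@32
  add 136.0.0.0/8 -> H4 at depth 8
  lookup 26.201.25.196: bits 00 walk d0:-→d1:-→d2:- -> no-route
  add 215.250.0.0/16 -> H2 at depth 16
  add 55.251.47.193/32 -> H0 at depth 32
  add 55.251.47.192/28 -> H4 at depth 28
  add 215.250.160.0/20 -> H5 at depth 20
  add 215.240.0.0/12 -> H1 at depth 12
  add 136.7.111.0/24 -> H0 at depth 24
  add 48.0.0.0/4 -> H0 at depth 4
  lookup 136.7.111.102: bits 100010000000011101101111 walk d0:-→d1:-→d2:-→d3:-→d4:-→d5:-→d6:-→d7:-→d8:H4→d9:-→d10:-→d11:-→d12:-→d13:-→d14:-→d15:-→d16:-→d17:-→d18:-→d19:-→d20:-→d21:-→d22:-→d23:-→d24:H0 -> H0
  add 0.0.0.0/0 -> H4 at depth 0
  lookup 55.251.0.0: bits 001101111111101100 walk d0:H4→d1:-→d2:-→d3:-→d4:H0→d5:-→d6:-→d7:-→d8:-→d9:-→d10:-→d11:-→d12:-→d13:-→d14:-→d15:-→d16:H4→d17:-→d18:- -> H4
  add 136.7.111.139/32 -> H4 at depth 32
  lookup 48.1.245.120: bits 00110 walk d0:H4→d1:-→d2:-→d3:-→d4:H0→d5:- -> H0

== LOOKUPS ==
["H1","H4","no-route","H0","H4","H0"]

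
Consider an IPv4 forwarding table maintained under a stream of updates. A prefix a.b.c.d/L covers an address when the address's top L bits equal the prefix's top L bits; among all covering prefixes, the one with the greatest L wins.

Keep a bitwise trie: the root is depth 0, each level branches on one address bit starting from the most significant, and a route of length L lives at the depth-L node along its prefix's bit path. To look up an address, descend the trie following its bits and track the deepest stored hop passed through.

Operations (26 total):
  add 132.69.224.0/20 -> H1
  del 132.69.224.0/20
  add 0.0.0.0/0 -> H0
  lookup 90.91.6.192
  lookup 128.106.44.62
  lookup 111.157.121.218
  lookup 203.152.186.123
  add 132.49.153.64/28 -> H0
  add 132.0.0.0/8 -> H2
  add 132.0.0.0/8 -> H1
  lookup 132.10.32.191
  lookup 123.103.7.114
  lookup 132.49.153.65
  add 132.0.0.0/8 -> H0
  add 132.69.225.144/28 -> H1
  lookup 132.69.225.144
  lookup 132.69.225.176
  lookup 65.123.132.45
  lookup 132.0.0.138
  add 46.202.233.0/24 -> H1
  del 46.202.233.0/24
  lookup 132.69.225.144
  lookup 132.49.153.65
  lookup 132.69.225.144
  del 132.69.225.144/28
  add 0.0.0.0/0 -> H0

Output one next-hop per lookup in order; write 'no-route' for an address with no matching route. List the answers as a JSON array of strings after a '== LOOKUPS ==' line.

Apply in order:
  add 132.69.224.0/20 -> H1 at depth 20
  del 132.69.224.0/20 (clear depth 20)
  add 0.0.0.0/0 -> H0 at depth 0
  ? 90.91.6.192  path d0:H0  best=H0
  ? 128.106.44.62  path d0:H0→d1:-→d2:-→d3:-→d4:-→d5:-  best=H0
  ? 111.157.121.218  path d0:H0  best=H0
  ? 203.152.186.123  path d0:H0→d1:-  best=H0
  add 132.49.153.64/28 -> H0 at depth 28
  add 132.0.0.0/8 -> H2 at depth 8
  add 132.0.0.0/8 -> H1 at depth 8
  ? 132.10.32.191  path d0:H0→d1:-→d2:-→d3:-→d4:-→d5:-→d6:-→d7:-→d8:H1→d9:-→d10:-  best=H1
  ? 123.103.7.114  path d0:H0  best=H0
  ? 132.49.153.65  path d0:H0→d1:-→d2:-→d3:-→d4:-→d5:-→d6:-→d7:-→d8:H1→d9:-→d10:-→d11:-→d12:-→d13:-→d14:-→d15:-→d16:-→d17:-→d18:-→d19:-→d20:-→d21:-→d22:-→d23:-→d24:-→d25:-→d26:-→d27:-→d28:H0  best=H0
  add 132.0.0.0/8 -> H0 at depth 8
  add 132.69.225.144/28 -> H1 at depth 28
  ? 132.69.225.144  path d0:H0→d1:-→d2:-→d3:-→d4:-→d5:-→d6:-→d7:-→d8:H0→d9:-→d10:-→d11:-→d12:-→d13:-→d14:-→d15:-→d16:-→d17:-→d18:-→d19:-→d20:-→d21:-→d22:-→d23:-→d24:-→d25:-→d26:-→d27:-→d28:H1  best=H1
  ? 132.69.225.176  path d0:H0→d1:-→d2:-→d3:-→d4:-→d5:-→d6:-→d7:-→d8:H0→d9:-→d10:-→d11:-→d12:-→d13:-→d14:-→d15:-→d16:-→d17:-→d18:-→d19:-→d20:-→d21:-→d22:-→d23:-→d24:-→d25:-→d26:-  best=H0
  ? 65.123.132.45  path d0:H0  best=H0
  ? 132.0.0.138  path d0:H0→d1:-→d2:-→d3:-→d4:-→d5:-→d6:-→d7:-→d8:H0→d9:-→d10:-  best=H0
  add 46.202.233.0/24 -> H1 at depth 24
  del 46.202.233.0/24 (clear depth 24)
  ? 132.69.225.144  path d0:H0→d1:-→d2:-→d3:-→d4:-→d5:-→d6:-→d7:-→d8:H0→d9:-→d10:-→d11:-→d12:-→d13:-→d14:-→d15:-→d16:-→d17:-→d18:-→d19:-→d20:-→d21:-→d22:-→d23:-→d24:-→d25:-→d26:-→d27:-→d28:H1  best=H1
  ? 132.49.153.65  path d0:H0→d1:-→d2:-→d3:-→d4:-→d5:-→d6:-→d7:-→d8:H0→d9:-→d10:-→d11:-→d12:-→d13:-→d14:-→d15:-→d16:-→d17:-→d18:-→d19:-→d20:-→d21:-→d22:-→d23:-→d24:-→d25:-→d26:-→d27:-→d28:H0  best=H0
  ? 132.69.225.144  path d0:H0→d1:-→d2:-→d3:-→d4:-→d5:-→d6:-→d7:-→d8:H0→d9:-→d10:-→d11:-→d12:-→d13:-→d14:-→d15:-→d16:-→d17:-→d18:-→d19:-→d20:-→d21:-→d22:-→d23:-→d24:-→d25:-→d26:-→d27:-→d28:H1  best=H1
  del 132.69.225.144/28 (clear depth 28)
  add 0.0.0.0/0 -> H0 at depth 0

== LOOKUPS ==
["H0","H0","H0","H0","H1","H0","H0","H1","H0","H0","H0","H1","H0","H1"]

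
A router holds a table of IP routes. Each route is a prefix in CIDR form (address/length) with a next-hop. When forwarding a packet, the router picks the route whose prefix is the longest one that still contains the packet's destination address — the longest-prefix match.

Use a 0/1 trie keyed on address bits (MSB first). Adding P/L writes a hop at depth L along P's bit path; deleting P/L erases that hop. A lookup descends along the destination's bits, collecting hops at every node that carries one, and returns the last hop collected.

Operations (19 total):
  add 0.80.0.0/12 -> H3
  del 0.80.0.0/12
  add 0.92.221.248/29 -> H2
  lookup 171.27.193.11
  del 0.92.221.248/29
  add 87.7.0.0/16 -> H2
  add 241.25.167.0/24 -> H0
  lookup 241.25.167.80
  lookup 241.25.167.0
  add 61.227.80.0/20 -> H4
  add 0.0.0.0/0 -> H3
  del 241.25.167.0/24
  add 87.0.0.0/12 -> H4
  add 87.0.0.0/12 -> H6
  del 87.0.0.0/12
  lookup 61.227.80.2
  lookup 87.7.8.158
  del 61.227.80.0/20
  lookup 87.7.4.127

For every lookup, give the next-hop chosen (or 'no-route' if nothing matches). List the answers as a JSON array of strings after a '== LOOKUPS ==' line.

Trace:
  add 0.80.0.0/12 -> H3 at depth 12
  del 0.80.0.0/12 (clear depth 12)
  add 0.92.221.248/29 -> H2 at depth 29
  lookup 171.27.193.11: bits ε walk d0:- -> no-route
  del 0.92.221.248/29 (clear depth 29)
  add 87.7.0.0/16 -> H2 at depth 16
  add 241.25.167.0/24 -> H0 at depth 24
  lookup 241.25.167.80: bits 111100010001100110100111 walk d0:-→d1:-→d2:-→d3:-→d4:-→d5:-→d6:-→d7:-→d8:-→d9:-→d10:-→d11:-→d12:-→d13:-→d14:-→d15:-→d16:-→d17:-→d18:-→d19:-→d20:-→d21:-→d22:-→d23:-→d24:H0 -> H0
  lookup 241.25.167.0: bits 111100010001100110100111 walk d0:-→d1:-→d2:-→d3:-→d4:-→d5:-→d6:-→d7:-→d8:-→d9:-→d10:-→d11:-→d12:-→d13:-→d14:-→d15:-→d16:-→d17:-→d18:-→d19:-→d20:-→d21:-→d22:-→d23:-→d24:H0 -> H0
  add 61.227.80.0/20 -> H4 at depth 20
  add 0.0.0.0/0 -> H3 at depth 0
  del 241.25.167.0/24 (clear depth 24)
  add 87.0.0.0/12 -> H4 at depth 12
  add 87.0.0.0/12 -> H6 at depth 12
  del 87.0.0.0/12 (clear depth 12)
  lookup 61.227.80.2: bits 00111101111000110101 walk d0:H3→d1:-→d2:-→d3:-→d4:-→d5:-→d6:-→d7:-→d8:-→d9:-→d10:-→d11:-→d12:-→d13:-→d14:-→d15:-→d16:-→d17:-→d18:-→d19:-→d20:H4 -> H4
  lookup 87.7.8.158: bits 0101011100000111 walk d0:H3→d1:-→d2:-→d3:-→d4:-→d5:-→d6:-→d7:-→d8:-→d9:-→d10:-→d11:-→d12:-→d13:-→d14:-→d15:-→d16:H2 -> H2
  del 61.227.80.0/20 (clear depth 20)
  lookup 87.7.4.127: bits 0101011100000111 walk d0:H3→d1:-→d2:-→d3:-→d4:-→d5:-→d6:-→d7:-→d8:-→d9:-→d10:-→d11:-→d12:-→d13:-→d14:-→d15:-→d16:H2 -> H2

== LOOKUPS ==
["no-route","H0","H0","H4","H2","H2"]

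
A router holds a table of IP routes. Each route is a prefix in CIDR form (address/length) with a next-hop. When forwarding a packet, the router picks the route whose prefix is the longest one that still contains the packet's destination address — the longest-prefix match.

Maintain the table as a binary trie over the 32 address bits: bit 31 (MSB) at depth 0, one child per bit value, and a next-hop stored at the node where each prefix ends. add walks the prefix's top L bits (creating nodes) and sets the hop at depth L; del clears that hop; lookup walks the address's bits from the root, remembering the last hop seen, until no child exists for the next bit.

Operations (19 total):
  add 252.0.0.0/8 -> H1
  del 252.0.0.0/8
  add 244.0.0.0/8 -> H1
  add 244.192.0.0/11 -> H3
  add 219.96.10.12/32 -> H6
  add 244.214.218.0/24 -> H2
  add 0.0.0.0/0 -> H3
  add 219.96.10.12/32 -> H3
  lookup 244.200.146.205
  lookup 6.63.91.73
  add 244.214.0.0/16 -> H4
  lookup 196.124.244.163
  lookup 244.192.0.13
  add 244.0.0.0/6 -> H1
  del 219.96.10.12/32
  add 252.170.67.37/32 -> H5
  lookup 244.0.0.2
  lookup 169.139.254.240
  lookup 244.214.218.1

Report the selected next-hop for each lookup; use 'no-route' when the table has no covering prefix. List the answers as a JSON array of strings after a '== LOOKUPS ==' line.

Apply in order:
  add 252.0.0.0/8 -> H1 at depth 8
  del 252.0.0.0/8 (clear depth 8)
  add 244.0.0.0/8 -> H1 at depth 8
  add 244.192.0.0/11 -> H3 at depth 11
  add 219.96.10.12/32 -> H6 at depth 32
  add 244.214.218.0/24 -> H2 at depth 24
  add 0.0.0.0/0 -> H3 at depth 0
  add 219.96.10.12/32 -> H3 at depth 32
  ? 244.200.146.205  path d0:H3→d1:-→d2:-→d3:-→d4:-→d5:-→d6:-→d7:-→d8:H1→d9:-→d10:-→d11:H3  best=H3
  ? 6.63.91.73  path d0:H3  best=H3
  add 244.214.0.0/16 -> H4 at depth 16
  ? 196.124.244.163  path d0:H3→d1:-→d2:-→d3:-  best=H3
  ? 244.192.0.13  path d0:H3→d1:-→d2:-→d3:-→d4:-→d5:-→d6:-→d7:-→d8:H1→d9:-→d10:-→d11:H3  best=H3
  add 244.0.0.0/6 -> H1 at depth 6
  del 219.96.10.12/32 (clear depth 32)
  add 252.170.67.37/32 -> H5 at depth 32
  ? 244.0.0.2  path d0:H3→d1:-→d2:-→d3:-→d4:-→d5:-→d6:H1→d7:-→d8:H1  best=H1
  ? 169.139.254.240  path d0:H3→d1:-  best=H3
  ? 244.214.218.1  path d0:H3→d1:-→d2:-→d3:-→d4:-→d5:-→d6:H1→d7:-→d8:H1→d9:-→d10:-→d11:H3→d12:-→d13:-→d14:-→d15:-→d16:H4→d17:-→d18:-→d19:-→d20:-→d21:-→d22:-→d23:-→d24:H2  best=H2

== LOOKUPS ==
["H3","H3","H3","H3","H1","H3","H2"]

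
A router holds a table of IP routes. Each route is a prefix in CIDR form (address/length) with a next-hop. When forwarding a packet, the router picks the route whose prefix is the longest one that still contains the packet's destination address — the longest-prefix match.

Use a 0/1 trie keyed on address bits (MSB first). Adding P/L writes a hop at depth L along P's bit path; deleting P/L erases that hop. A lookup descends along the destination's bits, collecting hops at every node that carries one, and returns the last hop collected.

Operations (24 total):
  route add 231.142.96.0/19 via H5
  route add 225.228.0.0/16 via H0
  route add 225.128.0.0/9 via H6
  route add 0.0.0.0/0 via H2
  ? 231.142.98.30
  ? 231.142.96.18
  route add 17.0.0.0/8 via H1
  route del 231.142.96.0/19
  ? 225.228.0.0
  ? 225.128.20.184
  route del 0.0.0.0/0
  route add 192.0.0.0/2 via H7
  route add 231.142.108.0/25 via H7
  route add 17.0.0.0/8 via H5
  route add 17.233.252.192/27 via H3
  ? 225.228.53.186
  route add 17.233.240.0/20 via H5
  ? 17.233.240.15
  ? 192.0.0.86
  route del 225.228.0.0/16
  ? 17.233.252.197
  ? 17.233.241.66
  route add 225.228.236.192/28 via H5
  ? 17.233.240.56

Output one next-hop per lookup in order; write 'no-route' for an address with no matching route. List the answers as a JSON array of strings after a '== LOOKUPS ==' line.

Trace:
  + 231.142.96.0/19 (H5) depth=19
  + 225.228.0.0/16 (H0) depth=16
  + 225.128.0.0/9 (H6) depth=9
  + 0.0.0.0/0 (H2) depth=0
  lookup 231.142.98.30: bits 1110011110001110011 walk d0:H2→d1:-→d2:-→d3:-→d4:-→d5:-→d6:-→d7:-→d8:-→d9:-→d10:-→d11:-→d12:-→d13:-→d14:-→d15:-→d16:-→d17:-→d18:-→d19:H5 -> H5
  lookup 231.142.96.18: bits 1110011110001110011 walk d0:H2→d1:-→d2:-→d3:-→d4:-→d5:-→d6:-→d7:-→d8:-→d9:-→d10:-→d11:-→d12:-→d13:-→d14:-→d15:-→d16:-→d17:-→d18:-→d19:H5 -> H5
  + 17.0.0.0/8 (H1) depth=8
  del 231.142.96.0/19 (clear depth 19)
  lookup 225.228.0.0: bits 1110000111100100 walk d0:H2→d1:-→d2:-→d3:-→d4:-→d5:-→d6:-→d7:-→d8:-→d9:H6→d10:-→d11:-→d12:-→d13:-→d14:-→d15:-→d16:H0 -> H0
  lookup 225.128.20.184: bits 111000011 walk d0:H2→d1:-→d2:-→d3:-→d4:-→d5:-→d6:-→d7:-→d8:-→d9:H6 -> H6
  del 0.0.0.0/0 (clear depth 0)
  + 192.0.0.0/2 (H7) depth=2
  + 231.142.108.0/25 (H7) depth=25
  + 17.0.0.0/8 (H5) depth=8
  + 17.233.252.192/27 (H3) depth=27
  lookup 225.228.53.186: bits 1110000111100100 walk d0:-→d1:-→d2:H7→d3:-→d4:-→d5:-→d6:-→d7:-→d8:-→d9:H6→d10:-→d11:-→d12:-→d13:-→d14:-→d15:-→d16:H0 -> H0
  + 17.233.240.0/20 (H5) depth=20
  lookup 17.233.240.15: bits 00010001111010011111 walk d0:-→d1:-→d2:-→d3:-→d4:-→d5:-→d6:-→d7:-→d8:H5→d9:-→d10:-→d11:-→d12:-→d13:-→d14:-→d15:-→d16:-→d17:-→d18:-→d19:-→d20:H5 -> H5
  lookup 192.0.0.86: bits 11 walk d0:-→d1:-→d2:H7 -> H7
  del 225.228.0.0/16 (clear depth 16)
  lookup 17.233.252.197: bits 000100011110100111111100110 walk d0:-→d1:-→d2:-→d3:-→d4:-→d5:-→d6:-→d7:-→d8:H5→d9:-→d10:-→d11:-→d12:-→d13:-→d14:-→d15:-→d16:-→d17:-→d18:-→d19:-→d20:H5→d21:-→d22:-→d23:-→d24:-→d25:-→d26:-→d27:H3 -> H3
  lookup 17.233.241.66: bits 00010001111010011111 walk d0:-→d1:-→d2:-→d3:-→d4:-→d5:-→d6:-→d7:-→d8:H5→d9:-→d10:-→d11:-→d12:-→d13:-→d14:-→d15:-→d16:-→d17:-→d18:-→d19:-→d20:H5 -> H5
  + 225.228.236.192/28 (H5) depth=28
  lookup 17.233.240.56: bits 00010001111010011111 walk d0:-→d1:-→d2:-→d3:-→d4:-→d5:-→d6:-→d7:-→d8:H5→d9:-→d10:-→d11:-→d12:-→d13:-→d14:-→d15:-→d16:-→d17:-→d18:-→d19:-→d20:H5 -> H5

== LOOKUPS ==
["H5","H5","H0","H6","H0","H5","H7","H3","H5","H5"]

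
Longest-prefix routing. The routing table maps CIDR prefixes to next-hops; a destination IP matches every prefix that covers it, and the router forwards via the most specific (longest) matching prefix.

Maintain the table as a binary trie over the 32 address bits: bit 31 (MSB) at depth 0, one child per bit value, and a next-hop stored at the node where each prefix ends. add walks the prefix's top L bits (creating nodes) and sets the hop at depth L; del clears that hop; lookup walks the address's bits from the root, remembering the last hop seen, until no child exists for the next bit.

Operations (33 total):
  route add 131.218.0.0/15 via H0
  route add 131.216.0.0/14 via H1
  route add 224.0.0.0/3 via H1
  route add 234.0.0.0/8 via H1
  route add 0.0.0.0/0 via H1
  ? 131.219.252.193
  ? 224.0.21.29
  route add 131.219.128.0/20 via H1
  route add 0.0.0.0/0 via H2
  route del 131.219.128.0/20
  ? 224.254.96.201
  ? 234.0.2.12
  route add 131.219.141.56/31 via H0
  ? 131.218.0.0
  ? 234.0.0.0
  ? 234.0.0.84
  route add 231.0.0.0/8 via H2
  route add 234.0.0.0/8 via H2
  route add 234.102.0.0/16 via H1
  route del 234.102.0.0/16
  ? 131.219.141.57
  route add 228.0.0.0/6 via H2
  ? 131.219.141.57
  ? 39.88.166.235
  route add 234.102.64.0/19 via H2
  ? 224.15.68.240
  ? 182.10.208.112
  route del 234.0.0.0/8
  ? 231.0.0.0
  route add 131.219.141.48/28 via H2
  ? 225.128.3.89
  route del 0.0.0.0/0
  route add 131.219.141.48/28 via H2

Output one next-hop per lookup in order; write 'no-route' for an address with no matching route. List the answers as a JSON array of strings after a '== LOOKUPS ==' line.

Trace:
  add 131.218.0.0/15 -> H0 at depth 15
  add 131.216.0.0/14 -> H1 at depth 14
  add 224.0.0.0/3 -> H1 at depth 3
  add 234.0.0.0/8 -> H1 at depth 8
  add 0.0.0.0/0 -> H1 at depth 0
  ? 131.219.252.193  path d0:H1→d1:-→d2:-→d3:-→d4:-→d5:-→d6:-→d7:-→d8:-→d9:-→d10:-→d11:-→d12:-→d13:-→d14:H1→d15:H0  best=H0
  ? 224.0.21.29  path d0:H1→d1:-→d2:-→d3:H1→d4:-  best=H1
  add 131.219.128.0/20 -> H1 at depth 20
  add 0.0.0.0/0 -> H2 at depth 0
  - 131.219.128.0/20 clear@20
  ? 224.254.96.201  path d0:H2→d1:-→d2:-→d3:H1→d4:-  best=H1
  ? 234.0.2.12  path d0:H2→d1:-→d2:-→d3:H1→d4:-→d5:-→d6:-→d7:-→d8:H1  best=H1
  add 131.219.141.56/31 -> H0 at depth 31
  ? 131.218.0.0  path d0:H2→d1:-→d2:-→d3:-→d4:-→d5:-→d6:-→d7:-→d8:-→d9:-→d10:-→d11:-→d12:-→d13:-→d14:H1→d15:H0  best=H0
  ? 234.0.0.0  path d0:H2→d1:-→d2:-→d3:H1→d4:-→d5:-→d6:-→d7:-→d8:H1  best=H1
  ? 234.0.0.84  path d0:H2→d1:-→d2:-→d3:H1→d4:-→d5:-→d6:-→d7:-→d8:H1  best=H1
  add 231.0.0.0/8 -> H2 at depth 8
  add 234.0.0.0/8 -> H2 at depth 8
  add 234.102.0.0/16 -> H1 at depth 16
  - 234.102.0.0/16 clear@16
  ? 131.219.141.57  path d0:H2→d1:-→d2:-→d3:-→d4:-→d5:-→d6:-→d7:-→d8:-→d9:-→d10:-→d11:-→d12:-→d13:-→d14:H1→d15:H0→d16:-→d17:-→d18:-→d19:-→d20:-→d21:-→d22:-→d23:-→d24:-→d25:-→d26:-→d27:-→d28:-→d29:-→d30:-→d31:H0  best=H0
  add 228.0.0.0/6 -> H2 at depth 6
  ? 131.219.141.57  path d0:H2→d1:-→d2:-→d3:-→d4:-→d5:-→d6:-→d7:-→d8:-→d9:-→d10:-→d11:-→d12:-→d13:-→d14:H1→d15:H0→d16:-→d17:-→d18:-→d19:-→d20:-→d21:-→d22:-→d23:-→d24:-→d25:-→d26:-→d27:-→d28:-→d29:-→d30:-→d31:H0  best=H0
  ? 39.88.166.235  path d0:H2  best=H2
  add 234.102.64.0/19 -> H2 at depth 19
  ? 224.15.68.240  path d0:H2→d1:-→d2:-→d3:H1→d4:-→d5:-  best=H1
  ? 182.10.208.112  path d0:H2→d1:-→d2:-  best=H2
  - 234.0.0.0/8 clear@8
  ? 231.0.0.0  path d0:H2→d1:-→d2:-→d3:H1→d4:-→d5:-→d6:H2→d7:-→d8:H2  best=H2
  add 131.219.141.48/28 -> H2 at depth 28
  ? 225.128.3.89  path d0:H2→d1:-→d2:-→d3:H1→d4:-→d5:-  best=H1
  - 0.0.0.0/0 clear@0
  add 131.219.141.48/28 -> H2 at depth 28

== LOOKUPS ==
["H0","H1","H1","H1","H0","H1","H1","H0","H0","H2","H1","H2","H2","H1"]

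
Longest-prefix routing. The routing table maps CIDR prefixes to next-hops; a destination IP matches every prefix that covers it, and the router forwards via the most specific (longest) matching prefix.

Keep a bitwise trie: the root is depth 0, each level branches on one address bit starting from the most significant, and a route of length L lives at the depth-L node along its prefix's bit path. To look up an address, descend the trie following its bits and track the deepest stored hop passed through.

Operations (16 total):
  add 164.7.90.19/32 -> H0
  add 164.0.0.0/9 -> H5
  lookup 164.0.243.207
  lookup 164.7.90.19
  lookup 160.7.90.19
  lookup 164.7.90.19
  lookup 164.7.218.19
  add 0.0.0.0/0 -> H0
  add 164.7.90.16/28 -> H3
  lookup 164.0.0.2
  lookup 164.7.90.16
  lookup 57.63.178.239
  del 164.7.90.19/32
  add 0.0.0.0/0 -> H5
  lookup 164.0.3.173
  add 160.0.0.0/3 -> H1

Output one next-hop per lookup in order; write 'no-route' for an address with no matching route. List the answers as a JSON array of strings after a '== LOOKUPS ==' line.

Process each operation:
  add 164.7.90.19/32 -> H0 at depth 32
  add 164.0.0.0/9 -> H5 at depth 9
  ? 164.0.243.207  path d0:-→d1:-→d2:-→d3:-→d4:-→d5:-→d6:-→d7:-→d8:-→d9:H5→d10:-→d11:-→d12:-→d13:-  best=H5
  ? 164.7.90.19  path d0:-→d1:-→d2:-→d3:-→d4:-→d5:-→d6:-→d7:-→d8:-→d9:H5→d10:-→d11:-→d12:-→d13:-→d14:-→d15:-→d16:-→d17:-→d18:-→d19:-→d20:-→d21:-→d22:-→d23:-→d24:-→d25:-→d26:-→d27:-→d28:-→d29:-→d30:-→d31:-→d32:H0  best=H0
  ? 160.7.90.19  path d0:-→d1:-→d2:-→d3:-→d4:-→d5:-  best=no-route
  ? 164.7.90.19  path d0:-→d1:-→d2:-→d3:-→d4:-→d5:-→d6:-→d7:-→d8:-→d9:H5→d10:-→d11:-→d12:-→d13:-→d14:-→d15:-→d16:-→d17:-→d18:-→d19:-→d20:-→d21:-→d22:-→d23:-→d24:-→d25:-→d26:-→d27:-→d28:-→d29:-→d30:-→d31:-→d32:H0  best=H0
  ? 164.7.218.19  path d0:-→d1:-→d2:-→d3:-→d4:-→d5:-→d6:-→d7:-→d8:-→d9:H5→d10:-→d11:-→d12:-→d13:-→d14:-→d15:-→d16:-  best=H5
  add 0.0.0.0/0 -> H0 at depth 0
  add 164.7.90.16/28 -> H3 at depth 28
  ? 164.0.0.2  path d0:H0→d1:-→d2:-→d3:-→d4:-→d5:-→d6:-→d7:-→d8:-→d9:H5→d10:-→d11:-→d12:-→d13:-  best=H5
  ? 164.7.90.16  path d0:H0→d1:-→d2:-→d3:-→d4:-→d5:-→d6:-→d7:-→d8:-→d9:H5→d10:-→d11:-→d12:-→d13:-→d14:-→d15:-→d16:-→d17:-→d18:-→d19:-→d20:-→d21:-→d22:-→d23:-→d24:-→d25:-→d26:-→d27:-→d28:H3→d29:-→d30:-  best=H3
  ? 57.63.178.239  path d0:H0  best=H0
  del 164.7.90.19/32 (clear depth 32)
  add 0.0.0.0/0 -> H5 at depth 0
  ? 164.0.3.173  path d0:H5→d1:-→d2:-→d3:-→d4:-→d5:-→d6:-→d7:-→d8:-→d9:H5→d10:-→d11:-→d12:-→d13:-  best=H5
  add 160.0.0.0/3 -> H1 at depth 3

== LOOKUPS ==
["H5","H0","no-route","H0","H5","H5","H3","H0","H5"]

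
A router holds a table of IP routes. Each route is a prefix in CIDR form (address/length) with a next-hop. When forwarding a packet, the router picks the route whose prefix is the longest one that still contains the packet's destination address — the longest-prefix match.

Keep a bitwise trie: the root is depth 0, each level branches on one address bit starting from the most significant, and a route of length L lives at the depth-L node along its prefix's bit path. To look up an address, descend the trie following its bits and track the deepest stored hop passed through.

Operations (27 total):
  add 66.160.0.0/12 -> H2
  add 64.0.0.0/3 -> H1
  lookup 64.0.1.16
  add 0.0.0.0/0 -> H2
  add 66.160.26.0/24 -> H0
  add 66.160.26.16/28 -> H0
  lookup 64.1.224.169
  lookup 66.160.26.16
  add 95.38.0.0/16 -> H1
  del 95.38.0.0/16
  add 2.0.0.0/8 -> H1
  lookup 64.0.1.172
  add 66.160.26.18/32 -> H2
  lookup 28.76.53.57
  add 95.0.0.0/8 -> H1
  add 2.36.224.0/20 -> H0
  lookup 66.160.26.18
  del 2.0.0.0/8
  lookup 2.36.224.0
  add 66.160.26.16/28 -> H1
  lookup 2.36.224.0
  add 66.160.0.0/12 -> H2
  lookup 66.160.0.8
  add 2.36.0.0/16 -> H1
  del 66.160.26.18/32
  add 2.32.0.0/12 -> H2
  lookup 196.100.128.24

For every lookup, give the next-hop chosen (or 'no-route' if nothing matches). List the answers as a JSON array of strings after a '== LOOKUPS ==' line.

Process each operation:
  + 66.160.0.0/12 (H2) depth=12
  + 64.0.0.0/3 (H1) depth=3
  lookup 64.0.1.16: bits 010000 walk d0:-→d1:-→d2:-→d3:H1→d4:-→d5:-→d6:- -> H1
  + 0.0.0.0/0 (H2) depth=0
  + 66.160.26.0/24 (H0) depth=24
  + 66.160.26.16/28 (H0) depth=28
  lookup 64.1.224.169: bits 010000 walk d0:H2→d1:-→d2:-→d3:H1→d4:-→d5:-→d6:- -> H1
  lookup 66.160.26.16: bits 0100001010100000000110100001 walk d0:H2→d1:-→d2:-→d3:H1→d4:-→d5:-→d6:-→d7:-→d8:-→d9:-→d10:-→d11:-→d12:H2→d13:-→d14:-→d15:-→d16:-→d17:-→d18:-→d19:-→d20:-→d21:-→d22:-→d23:-→d24:H0→d25:-→d26:-→d27:-→d28:H0 -> H0
  + 95.38.0.0/16 (H1) depth=16
  del 95.38.0.0/16 (clear depth 16)
  + 2.0.0.0/8 (H1) depth=8
  lookup 64.0.1.172: bits 010000 walk d0:H2→d1:-→d2:-→d3:H1→d4:-→d5:-→d6:- -> H1
  + 66.160.26.18/32 (H2) depth=32
  lookup 28.76.53.57: bits 000 walk d0:H2→d1:-→d2:-→d3:- -> H2
  + 95.0.0.0/8 (H1) depth=8
  + 2.36.224.0/20 (H0) depth=20
  lookup 66.160.26.18: bits 01000010101000000001101000010010 walk d0:H2→d1:-→d2:-→d3:H1→d4:-→d5:-→d6:-→d7:-→d8:-→d9:-→d10:-→d11:-→d12:H2→d13:-→d14:-→d15:-→d16:-→d17:-→d18:-→d19:-→d20:-→d21:-→d22:-→d23:-→d24:H0→d25:-→d26:-→d27:-→d28:H0→d29:-→d30:-→d31:-→d32:H2 -> H2
  del 2.0.0.0/8 (clear depth 8)
  lookup 2.36.224.0: bits 00000010001001001110 walk d0:H2→d1:-→d2:-→d3:-→d4:-→d5:-→d6:-→d7:-→d8:-→d9:-→d10:-→d11:-→d12:-→d13:-→d14:-→d15:-→d16:-→d17:-→d18:-→d19:-→d20:H0 -> H0
  + 66.160.26.16/28 (H1) depth=28
  lookup 2.36.224.0: bits 00000010001001001110 walk d0:H2→d1:-→d2:-→d3:-→d4:-→d5:-→d6:-→d7:-→d8:-→d9:-→d10:-→d11:-→d12:-→d13:-→d14:-→d15:-→d16:-→d17:-→d18:-→d19:-→d20:H0 -> H0
  + 66.160.0.0/12 (H2) depth=12
  lookup 66.160.0.8: bits 0100001010100000000 walk d0:H2→d1:-→d2:-→d3:H1→d4:-→d5:-→d6:-→d7:-→d8:-→d9:-→d10:-→d11:-→d12:H2→d13:-→d14:-→d15:-→d16:-→d17:-→d18:-→d19:- -> H2
  + 2.36.0.0/16 (H1) depth=16
  del 66.160.26.18/32 (clear depth 32)
  + 2.32.0.0/12 (H2) depth=12
  lookup 196.100.128.24: bits ε walk d0:H2 -> H2

== LOOKUPS ==
["H1","H1","H0","H1","H2","H2","H0","H0","H2","H2"]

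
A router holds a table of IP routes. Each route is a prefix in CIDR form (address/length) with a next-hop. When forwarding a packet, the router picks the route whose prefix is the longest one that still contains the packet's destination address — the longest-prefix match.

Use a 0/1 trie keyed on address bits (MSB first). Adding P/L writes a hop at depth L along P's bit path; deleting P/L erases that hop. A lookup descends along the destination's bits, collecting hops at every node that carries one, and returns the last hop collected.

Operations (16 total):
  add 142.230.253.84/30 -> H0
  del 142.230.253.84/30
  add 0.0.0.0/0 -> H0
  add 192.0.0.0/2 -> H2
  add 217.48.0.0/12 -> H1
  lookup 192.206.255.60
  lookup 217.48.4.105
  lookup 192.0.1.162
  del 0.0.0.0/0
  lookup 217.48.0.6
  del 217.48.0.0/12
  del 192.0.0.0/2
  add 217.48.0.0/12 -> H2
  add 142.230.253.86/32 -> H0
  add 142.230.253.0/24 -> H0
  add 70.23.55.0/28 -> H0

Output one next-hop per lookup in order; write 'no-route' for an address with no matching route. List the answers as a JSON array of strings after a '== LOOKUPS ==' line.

Apply in order:
  add 142.230.253.84/30 -> H0 at depth 30
  - 142.230.253.84/30 clear@30
  add 0.0.0.0/0 -> H0 at depth 0
  add 192.0.0.0/2 -> H2 at depth 2
  add 217.48.0.0/12 -> H1 at depth 12
  ? 192.206.255.60  path d0:H0→d1:-→d2:H2→d3:-  best=H2
  ? 217.48.4.105  path d0:H0→d1:-→d2:H2→d3:-→d4:-→d5:-→d6:-→d7:-→d8:-→d9:-→d10:-→d11:-→d12:H1  best=H1
  ? 192.0.1.162  path d0:H0→d1:-→d2:H2→d3:-  best=H2
  - 0.0.0.0/0 clear@0
  ? 217.48.0.6  path d0:-→d1:-→d2:H2→d3:-→d4:-→d5:-→d6:-→d7:-→d8:-→d9:-→d10:-→d11:-→d12:H1  best=H1
  - 217.48.0.0/12 clear@12
  - 192.0.0.0/2 clear@2
  add 217.48.0.0/12 -> H2 at depth 12
  add 142.230.253.86/32 -> H0 at depth 32
  add 142.230.253.0/24 -> H0 at depth 24
  add 70.23.55.0/28 -> H0 at depth 28

== LOOKUPS ==
["H2","H1","H2","H1"]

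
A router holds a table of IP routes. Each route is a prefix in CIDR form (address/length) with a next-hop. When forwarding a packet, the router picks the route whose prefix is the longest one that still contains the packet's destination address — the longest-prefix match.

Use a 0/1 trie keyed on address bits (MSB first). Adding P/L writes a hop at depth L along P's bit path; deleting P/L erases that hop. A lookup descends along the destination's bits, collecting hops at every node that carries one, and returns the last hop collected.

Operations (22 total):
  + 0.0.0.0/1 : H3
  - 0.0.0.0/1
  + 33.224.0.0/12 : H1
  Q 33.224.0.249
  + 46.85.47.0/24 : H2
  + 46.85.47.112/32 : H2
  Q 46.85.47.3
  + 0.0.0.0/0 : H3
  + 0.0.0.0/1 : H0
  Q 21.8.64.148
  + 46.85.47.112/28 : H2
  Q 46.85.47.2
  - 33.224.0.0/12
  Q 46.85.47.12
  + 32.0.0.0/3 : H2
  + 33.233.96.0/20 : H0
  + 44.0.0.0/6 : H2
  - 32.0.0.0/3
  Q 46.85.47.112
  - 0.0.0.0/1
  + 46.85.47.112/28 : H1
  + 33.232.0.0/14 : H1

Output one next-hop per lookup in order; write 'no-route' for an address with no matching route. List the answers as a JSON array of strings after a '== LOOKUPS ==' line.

Apply in order:
  add 0.0.0.0/1 -> H3 at depth 1
  del 0.0.0.0/1 (clear depth 1)
  add 33.224.0.0/12 -> H1 at depth 12
  lookup 33.224.0.249: bits 001000011110 walk d0:-→d1:-→d2:-→d3:-→d4:-→d5:-→d6:-→d7:-→d8:-→d9:-→d10:-→d11:-→d12:H1 -> H1
  add 46.85.47.0/24 -> H2 at depth 24
  add 46.85.47.112/32 -> H2 at depth 32
  lookup 46.85.47.3: bits 0010111001010101001011110 walk d0:-→d1:-→d2:-→d3:-→d4:-→d5:-→d6:-→d7:-→d8:-→d9:-→d10:-→d11:-→d12:-→d13:-→d14:-→d15:-→d16:-→d17:-→d18:-→d19:-→d20:-→d21:-→d22:-→d23:-→d24:H2→d25:- -> H2
  add 0.0.0.0/0 -> H3 at depth 0
  add 0.0.0.0/1 -> H0 at depth 1
  lookup 21.8.64.148: bits 00 walk d0:H3→d1:H0→d2:- -> H0
  add 46.85.47.112/28 -> H2 at depth 28
  lookup 46.85.47.2: bits 0010111001010101001011110 walk d0:H3→d1:H0→d2:-→d3:-→d4:-→d5:-→d6:-→d7:-→d8:-→d9:-→d10:-→d11:-→d12:-→d13:-→d14:-→d15:-→d16:-→d17:-→d18:-→d19:-→d20:-→d21:-→d22:-→d23:-→d24:H2→d25:- -> H2
  del 33.224.0.0/12 (clear depth 12)
  lookup 46.85.47.12: bits 0010111001010101001011110 walk d0:H3→d1:H0→d2:-→d3:-→d4:-→d5:-→d6:-→d7:-→d8:-→d9:-→d10:-→d11:-→d12:-→d13:-→d14:-→d15:-→d16:-→d17:-→d18:-→d19:-→d20:-→d21:-→d22:-→d23:-→d24:H2→d25:- -> H2
  add 32.0.0.0/3 -> H2 at depth 3
  add 33.233.96.0/20 -> H0 at depth 20
  add 44.0.0.0/6 -> H2 at depth 6
  del 32.0.0.0/3 (clear depth 3)
  lookup 46.85.47.112: bits 00101110010101010010111101110000 walk d0:H3→d1:H0→d2:-→d3:-→d4:-→d5:-→d6:H2→d7:-→d8:-→d9:-→d10:-→d11:-→d12:-→d13:-→d14:-→d15:-→d16:-→d17:-→d18:-→d19:-→d20:-→d21:-→d22:-→d23:-→d24:H2→d25:-→d26:-→d27:-→d28:H2→d29:-→d30:-→d31:-→d32:H2 -> H2
  del 0.0.0.0/1 (clear depth 1)
  add 46.85.47.112/28 -> H1 at depth 28
  add 33.232.0.0/14 -> H1 at depth 14

== LOOKUPS ==
["H1","H2","H0","H2","H2","H2"]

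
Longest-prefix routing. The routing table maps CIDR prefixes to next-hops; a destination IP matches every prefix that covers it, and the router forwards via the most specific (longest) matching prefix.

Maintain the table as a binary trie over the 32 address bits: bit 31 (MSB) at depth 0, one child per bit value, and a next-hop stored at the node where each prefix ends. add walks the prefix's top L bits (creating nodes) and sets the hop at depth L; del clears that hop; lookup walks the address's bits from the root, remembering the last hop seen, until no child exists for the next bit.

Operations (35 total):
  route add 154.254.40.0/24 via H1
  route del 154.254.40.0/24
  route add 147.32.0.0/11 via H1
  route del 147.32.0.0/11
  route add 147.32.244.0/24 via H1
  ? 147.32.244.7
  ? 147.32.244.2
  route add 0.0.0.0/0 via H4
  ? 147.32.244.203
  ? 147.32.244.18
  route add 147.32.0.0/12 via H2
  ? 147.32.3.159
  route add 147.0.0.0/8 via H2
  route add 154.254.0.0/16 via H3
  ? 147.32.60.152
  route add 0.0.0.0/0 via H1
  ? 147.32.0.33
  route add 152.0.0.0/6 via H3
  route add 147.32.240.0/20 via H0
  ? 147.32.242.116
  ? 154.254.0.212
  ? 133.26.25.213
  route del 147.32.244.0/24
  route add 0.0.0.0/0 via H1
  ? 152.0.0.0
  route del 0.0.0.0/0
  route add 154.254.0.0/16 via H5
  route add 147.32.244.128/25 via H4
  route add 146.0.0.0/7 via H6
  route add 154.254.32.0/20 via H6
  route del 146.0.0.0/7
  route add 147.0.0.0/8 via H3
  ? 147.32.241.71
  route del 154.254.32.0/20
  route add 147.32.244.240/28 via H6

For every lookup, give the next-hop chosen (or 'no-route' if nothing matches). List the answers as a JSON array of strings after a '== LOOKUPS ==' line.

Apply in order:
  add 154.254.40.0/24 -> H1 at depth 24
  del 154.254.40.0/24 (clear depth 24)
  add 147.32.0.0/11 -> H1 at depth 11
  del 147.32.0.0/11 (clear depth 11)
  add 147.32.244.0/24 -> H1 at depth 24
  Q 147.32.244.7: descend 100100110010000011110100 ; hops seen [H1] ; pick H1
  Q 147.32.244.2: descend 100100110010000011110100 ; hops seen [H1] ; pick H1
  add 0.0.0.0/0 -> H4 at depth 0
  Q 147.32.244.203: descend 100100110010000011110100 ; hops seen [H4,H1] ; pick H1
  Q 147.32.244.18: descend 100100110010000011110100 ; hops seen [H4,H1] ; pick H1
  add 147.32.0.0/12 -> H2 at depth 12
  Q 147.32.3.159: descend 1001001100100000 ; hops seen [H4,H2] ; pick H2
  add 147.0.0.0/8 -> H2 at depth 8
  add 154.254.0.0/16 -> H3 at depth 16
  Q 147.32.60.152: descend 1001001100100000 ; hops seen [H4,H2,H2] ; pick H2
  add 0.0.0.0/0 -> H1 at depth 0
  Q 147.32.0.33: descend 1001001100100000 ; hops seen [H1,H2,H2] ; pick H2
  add 152.0.0.0/6 -> H3 at depth 6
  add 147.32.240.0/20 -> H0 at depth 20
  Q 147.32.242.116: descend 100100110010000011110 ; hops seen [H1,H2,H2,H0] ; pick H0
  Q 154.254.0.212: descend 100110101111111000 ; hops seen [H1,H3,H3] ; pick H3
  Q 133.26.25.213: descend 100 ; hops seen [H1] ; pick H1
  del 147.32.244.0/24 (clear depth 24)
  add 0.0.0.0/0 -> H1 at depth 0
  Q 152.0.0.0: descend 100110 ; hops seen [H1,H3] ; pick H3
  del 0.0.0.0/0 (clear depth 0)
  add 154.254.0.0/16 -> H5 at depth 16
  add 147.32.244.128/25 -> H4 at depth 25
  add 146.0.0.0/7 -> H6 at depth 7
  add 154.254.32.0/20 -> H6 at depth 20
  del 146.0.0.0/7 (clear depth 7)
  add 147.0.0.0/8 -> H3 at depth 8
  Q 147.32.241.71: descend 100100110010000011110 ; hops seen [H3,H2,H0] ; pick H0
  del 154.254.32.0/20 (clear depth 20)
  add 147.32.244.240/28 -> H6 at depth 28

== LOOKUPS ==
["H1","H1","H1","H1","H2","H2","H2","H0","H3","H1","H3","H0"]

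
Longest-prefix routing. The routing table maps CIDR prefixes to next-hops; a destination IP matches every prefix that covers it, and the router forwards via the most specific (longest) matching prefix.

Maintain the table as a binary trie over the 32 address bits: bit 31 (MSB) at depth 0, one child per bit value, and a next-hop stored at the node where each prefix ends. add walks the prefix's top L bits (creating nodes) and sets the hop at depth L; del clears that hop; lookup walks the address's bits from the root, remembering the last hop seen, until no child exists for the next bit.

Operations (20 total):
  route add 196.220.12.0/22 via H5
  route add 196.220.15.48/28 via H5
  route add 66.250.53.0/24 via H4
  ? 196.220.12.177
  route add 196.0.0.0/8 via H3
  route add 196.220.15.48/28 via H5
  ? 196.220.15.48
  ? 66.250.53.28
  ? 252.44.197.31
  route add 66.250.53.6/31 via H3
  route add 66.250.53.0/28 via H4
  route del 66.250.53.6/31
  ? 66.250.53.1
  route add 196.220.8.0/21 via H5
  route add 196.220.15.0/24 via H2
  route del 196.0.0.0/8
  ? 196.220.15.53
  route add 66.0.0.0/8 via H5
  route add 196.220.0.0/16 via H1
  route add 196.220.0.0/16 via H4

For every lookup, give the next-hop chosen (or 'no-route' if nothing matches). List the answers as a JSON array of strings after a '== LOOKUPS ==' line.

Trace:
  + 196.220.12.0/22 (H5) depth=22
  + 196.220.15.48/28 (H5) depth=28
  + 66.250.53.0/24 (H4) depth=24
  ? 196.220.12.177  path d0:-→d1:-→d2:-→d3:-→d4:-→d5:-→d6:-→d7:-→d8:-→d9:-→d10:-→d11:-→d12:-→d13:-→d14:-→d15:-→d16:-→d17:-→d18:-→d19:-→d20:-→d21:-→d22:H5  best=H5
  + 196.0.0.0/8 (H3) depth=8
  + 196.220.15.48/28 (H5) depth=28
  ? 196.220.15.48  path d0:-→d1:-→d2:-→d3:-→d4:-→d5:-→d6:-→d7:-→d8:H3→d9:-→d10:-→d11:-→d12:-→d13:-→d14:-→d15:-→d16:-→d17:-→d18:-→d19:-→d20:-→d21:-→d22:H5→d23:-→d24:-→d25:-→d26:-→d27:-→d28:H5  best=H5
  ? 66.250.53.28  path d0:-→d1:-→d2:-→d3:-→d4:-→d5:-→d6:-→d7:-→d8:-→d9:-→d10:-→d11:-→d12:-→d13:-→d14:-→d15:-→d16:-→d17:-→d18:-→d19:-→d20:-→d21:-→d22:-→d23:-→d24:H4  best=H4
  ? 252.44.197.31  path d0:-→d1:-→d2:-  best=no-route
  + 66.250.53.6/31 (H3) depth=31
  + 66.250.53.0/28 (H4) depth=28
  del 66.250.53.6/31 (clear depth 31)
  ? 66.250.53.1  path d0:-→d1:-→d2:-→d3:-→d4:-→d5:-→d6:-→d7:-→d8:-→d9:-→d10:-→d11:-→d12:-→d13:-→d14:-→d15:-→d16:-→d17:-→d18:-→d19:-→d20:-→d21:-→d22:-→d23:-→d24:H4→d25:-→d26:-→d27:-→d28:H4→d29:-  best=H4
  + 196.220.8.0/21 (H5) depth=21
  + 196.220.15.0/24 (H2) depth=24
  del 196.0.0.0/8 (clear depth 8)
  ? 196.220.15.53  path d0:-→d1:-→d2:-→d3:-→d4:-→d5:-→d6:-→d7:-→d8:-→d9:-→d10:-→d11:-→d12:-→d13:-→d14:-→d15:-→d16:-→d17:-→d18:-→d19:-→d20:-→d21:H5→d22:H5→d23:-→d24:H2→d25:-→d26:-→d27:-→d28:H5  best=H5
  + 66.0.0.0/8 (H5) depth=8
  + 196.220.0.0/16 (H1) depth=16
  + 196.220.0.0/16 (H4) depth=16

== LOOKUPS ==
["H5","H5","H4","no-route","H4","H5"]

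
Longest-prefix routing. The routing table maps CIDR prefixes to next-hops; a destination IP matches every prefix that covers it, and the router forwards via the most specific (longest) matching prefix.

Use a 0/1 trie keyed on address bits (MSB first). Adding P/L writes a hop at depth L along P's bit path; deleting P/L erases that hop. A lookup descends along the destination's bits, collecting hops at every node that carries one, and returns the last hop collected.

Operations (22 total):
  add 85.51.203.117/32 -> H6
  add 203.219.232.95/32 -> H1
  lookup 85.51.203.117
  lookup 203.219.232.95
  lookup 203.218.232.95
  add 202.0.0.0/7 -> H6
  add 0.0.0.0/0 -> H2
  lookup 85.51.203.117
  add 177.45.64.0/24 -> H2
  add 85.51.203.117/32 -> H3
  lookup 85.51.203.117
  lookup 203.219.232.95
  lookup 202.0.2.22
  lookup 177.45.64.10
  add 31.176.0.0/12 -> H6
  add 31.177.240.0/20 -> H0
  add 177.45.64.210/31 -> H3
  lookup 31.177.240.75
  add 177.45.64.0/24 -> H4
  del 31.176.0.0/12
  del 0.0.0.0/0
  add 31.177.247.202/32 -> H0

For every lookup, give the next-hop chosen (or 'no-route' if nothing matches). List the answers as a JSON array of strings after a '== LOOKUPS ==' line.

Trace:
  + 85.51.203.117/32 (H6) depth=32
  + 203.219.232.95/32 (H1) depth=32
  lookup 85.51.203.117: bits 01010101001100111100101101110101 walk d0:-→d1:-→d2:-→d3:-→d4:-→d5:-→d6:-→d7:-→d8:-→d9:-→d10:-→d11:-→d12:-→d13:-→d14:-→d15:-→d16:-→d17:-→d18:-→d19:-→d20:-→d21:-→d22:-→d23:-→d24:-→d25:-→d26:-→d27:-→d28:-→d29:-→d30:-→d31:-→d32:H6 -> H6
  lookup 203.219.232.95: bits 11001011110110111110100001011111 walk d0:-→d1:-→d2:-→d3:-→d4:-→d5:-→d6:-→d7:-→d8:-→d9:-→d10:-→d11:-→d12:-→d13:-→d14:-→d15:-→d16:-→d17:-→d18:-→d19:-→d20:-→d21:-→d22:-→d23:-→d24:-→d25:-→d26:-→d27:-→d28:-→d29:-→d30:-→d31:-→d32:H1 -> H1
  lookup 203.218.232.95: bits 110010111101101 walk d0:-→d1:-→d2:-→d3:-→d4:-→d5:-→d6:-→d7:-→d8:-→d9:-→d10:-→d11:-→d12:-→d13:-→d14:-→d15:- -> no-route
  + 202.0.0.0/7 (H6) depth=7
  + 0.0.0.0/0 (H2) depth=0
  lookup 85.51.203.117: bits 01010101001100111100101101110101 walk d0:H2→d1:-→d2:-→d3:-→d4:-→d5:-→d6:-→d7:-→d8:-→d9:-→d10:-→d11:-→d12:-→d13:-→d14:-→d15:-→d16:-→d17:-→d18:-→d19:-→d20:-→d21:-→d22:-→d23:-→d24:-→d25:-→d26:-→d27:-→d28:-→d29:-→d30:-→d31:-→d32:H6 -> H6
  + 177.45.64.0/24 (H2) depth=24
  + 85.51.203.117/32 (H3) depth=32
  lookup 85.51.203.117: bits 01010101001100111100101101110101 walk d0:H2→d1:-→d2:-→d3:-→d4:-→d5:-→d6:-→d7:-→d8:-→d9:-→d10:-→d11:-→d12:-→d13:-→d14:-→d15:-→d16:-→d17:-→d18:-→d19:-→d20:-→d21:-→d22:-→d23:-→d24:-→d25:-→d26:-→d27:-→d28:-→d29:-→d30:-→d31:-→d32:H3 -> H3
  lookup 203.219.232.95: bits 11001011110110111110100001011111 walk d0:H2→d1:-→d2:-→d3:-→d4:-→d5:-→d6:-→d7:H6→d8:-→d9:-→d10:-→d11:-→d12:-→d13:-→d14:-→d15:-→d16:-→d17:-→d18:-→d19:-→d20:-→d21:-→d22:-→d23:-→d24:-→d25:-→d26:-→d27:-→d28:-→d29:-→d30:-→d31:-→d32:H1 -> H1
  lookup 202.0.2.22: bits 1100101 walk d0:H2→d1:-→d2:-→d3:-→d4:-→d5:-→d6:-→d7:H6 -> H6
  lookup 177.45.64.10: bits 101100010010110101000000 walk d0:H2→d1:-→d2:-→d3:-→d4:-→d5:-→d6:-→d7:-→d8:-→d9:-→d10:-→d11:-→d12:-→d13:-→d14:-→d15:-→d16:-→d17:-→d18:-→d19:-→d20:-→d21:-→d22:-→d23:-→d24:H2 -> H2
  + 31.176.0.0/12 (H6) depth=12
  + 31.177.240.0/20 (H0) depth=20
  + 177.45.64.210/31 (H3) depth=31
  lookup 31.177.240.75: bits 00011111101100011111 walk d0:H2→d1:-→d2:-→d3:-→d4:-→d5:-→d6:-→d7:-→d8:-→d9:-→d10:-→d11:-→d12:H6→d13:-→d14:-→d15:-→d16:-→d17:-→d18:-→d19:-→d20:H0 -> H0
  + 177.45.64.0/24 (H4) depth=24
  del 31.176.0.0/12 (clear depth 12)
  del 0.0.0.0/0 (clear depth 0)
  + 31.177.247.202/32 (H0) depth=32

== LOOKUPS ==
["H6","H1","no-route","H6","H3","H1","H6","H2","H0"]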